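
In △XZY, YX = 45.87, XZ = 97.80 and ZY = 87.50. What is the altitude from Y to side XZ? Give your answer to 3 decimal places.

41.027

Semiperimeter s = (87.5 + 45.87 + 97.8)/2 = 115.59.
Heron's formula: area = √(115.59·28.085·69.715·17.785) ≈ 2006.2.
The altitude from Y has length 2·area/XZ ≈ 41.027.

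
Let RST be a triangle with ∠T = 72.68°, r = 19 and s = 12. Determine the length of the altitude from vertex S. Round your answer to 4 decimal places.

h_S ≈ 18.1385

By the law of cosines, t² = r² + s² − 2·r·s·cos T = 369.25, so t ≈ 19.216.
Area = ½·r·s·sin T ≈ 108.83.
The altitude from S has length 2·area/s ≈ 18.138.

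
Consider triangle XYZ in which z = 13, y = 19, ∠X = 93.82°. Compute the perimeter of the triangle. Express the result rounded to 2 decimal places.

perimeter ≈ 55.73

By the law of cosines, x² = y² + z² − 2·y·z·cos X = 562.91, so x ≈ 23.726.
Semiperimeter s = (23.726+19+13)/2 = 27.863.
Perimeter = 23.726 + 19 + 13 = 55.726.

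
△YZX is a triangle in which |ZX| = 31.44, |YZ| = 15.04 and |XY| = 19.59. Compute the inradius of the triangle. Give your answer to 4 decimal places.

3.4178

Semiperimeter s = (31.44 + 19.59 + 15.04)/2 = 33.035.
Heron's formula: area = √(33.035·1.595·13.445·17.995) ≈ 112.91.
Inradius = area/s = 112.91/33.035 ≈ 3.4178.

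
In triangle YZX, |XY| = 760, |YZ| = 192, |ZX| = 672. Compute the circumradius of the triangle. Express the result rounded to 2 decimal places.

By the law of cosines, cos Y = (|XY|² + |YZ|² − |ZX|²) / (2·|XY|·|YZ|) ≈ 0.55811, so ∠Y ≈ 56.07°.
Circumradius = |ZX|/(2 sin Y) ≈ 404.93.

404.93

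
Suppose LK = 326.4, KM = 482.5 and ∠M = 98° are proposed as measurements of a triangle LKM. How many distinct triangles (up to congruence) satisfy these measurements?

0

KM·sin M = 482.5·sin(98°) ≈ 477.8.
Since ∠M is not acute, a triangle exists only if LK > KM; here LK ≤ KM, so there is no triangle.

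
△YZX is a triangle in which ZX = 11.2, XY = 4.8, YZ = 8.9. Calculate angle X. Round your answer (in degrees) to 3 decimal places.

By the law of cosines, cos X = (ZX² + XY² − YZ²) / (2·ZX·XY) ≈ 0.64425, so ∠X ≈ 49.89°.

∠X ≈ 49.890°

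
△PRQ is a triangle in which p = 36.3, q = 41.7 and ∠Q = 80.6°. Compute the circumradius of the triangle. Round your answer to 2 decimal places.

21.13

Law of sines: sin P = p·sin Q/q ≈ 0.85881.
Since q ≥ p, only the acute value applies: ∠P ≈ 59.18°.
Then ∠R = 180° − ∠Q − ∠P ≈ 40.22°.
Law of sines gives r = q·sin R/sin Q ≈ 27.291.
Circumradius = q/(2 sin Q) ≈ 21.134.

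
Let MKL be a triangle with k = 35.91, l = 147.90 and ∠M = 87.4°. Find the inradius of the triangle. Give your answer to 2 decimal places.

By the law of cosines, m² = k² + l² − 2·k·l·cos M = 22682, so m ≈ 150.61.
Area = ½·k·l·sin M ≈ 2652.8.
Semiperimeter s = (150.61+35.91+147.9)/2 = 167.21.
Inradius = area/s = 2652.8/167.21 ≈ 15.865.

r ≈ 15.87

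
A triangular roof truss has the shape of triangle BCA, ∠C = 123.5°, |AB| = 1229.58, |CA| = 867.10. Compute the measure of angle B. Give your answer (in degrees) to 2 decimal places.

Law of sines: sin B = |CA|·sin C/|AB| ≈ 0.58806.
Since |AB| ≥ |CA|, only the acute value applies: ∠B ≈ 36.02°.
Then ∠A = 180° − ∠C − ∠B ≈ 20.48°.

∠B ≈ 36.02°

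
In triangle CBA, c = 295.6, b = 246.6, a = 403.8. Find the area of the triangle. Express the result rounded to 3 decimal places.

area ≈ 36257.565

Semiperimeter s = (295.6 + 246.6 + 403.8)/2 = 473.
Heron's formula: area = √(473·177.4·226.4·69.2) ≈ 36258.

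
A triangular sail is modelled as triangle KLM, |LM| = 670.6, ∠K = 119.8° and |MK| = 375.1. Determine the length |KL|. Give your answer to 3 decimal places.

Law of sines: sin L = |MK|·sin K/|LM| ≈ 0.48538.
Since |LM| ≥ |MK|, only the acute value applies: ∠L ≈ 29.04°.
Then ∠M = 180° − ∠K − ∠L ≈ 31.16°.
Law of sines gives |KL| = |LM|·sin M/sin K ≈ 399.89.

399.891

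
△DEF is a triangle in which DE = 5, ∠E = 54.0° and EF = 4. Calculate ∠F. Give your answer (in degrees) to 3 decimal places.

75.302

By the law of cosines, FD² = DE² + EF² − 2·DE·EF·cos E = 17.489, so FD ≈ 4.1819.
Law of cosines again: cos F = (EF² + FD² − DE²)/(2·EF·FD) ≈ 0.25373, so ∠F ≈ 75.30°.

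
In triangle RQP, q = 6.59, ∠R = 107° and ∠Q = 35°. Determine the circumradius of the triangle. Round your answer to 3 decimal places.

5.745

The third angle is ∠P = 180° − ∠R − ∠Q = 38.00°.
Law of sines: r = q·sin R/sin Q ≈ 10.987.
Law of sines: p = q·sin P/sin Q ≈ 7.0735.
Circumradius = q/(2 sin Q) ≈ 5.7447.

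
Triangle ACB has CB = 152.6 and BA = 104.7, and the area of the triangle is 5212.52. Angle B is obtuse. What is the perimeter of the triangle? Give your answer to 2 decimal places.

perimeter ≈ 499.09

From area = ½·CB·BA·sin B, we get sin B = 2·area/(CB·BA) ≈ 0.65249.
Taking the obtuse solution, ∠B ≈ 139.27°.
Law of cosines then gives AC ≈ 241.79.
Perimeter = 152.6 + 104.7 + 241.79 = 499.09.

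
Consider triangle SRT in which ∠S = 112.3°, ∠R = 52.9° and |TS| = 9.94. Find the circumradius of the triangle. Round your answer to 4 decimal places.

6.2313

The third angle is ∠T = 180° − ∠S − ∠R = 14.80°.
Law of sines: |RT| = |TS|·sin S/sin R ≈ 11.531.
Law of sines: |SR| = |TS|·sin T/sin R ≈ 3.1835.
Circumradius = |TS|/(2 sin R) ≈ 6.2313.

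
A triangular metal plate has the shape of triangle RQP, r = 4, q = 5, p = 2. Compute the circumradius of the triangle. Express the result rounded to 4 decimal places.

2.6318

By the law of cosines, cos R = (q² + p² − r²) / (2·q·p) ≈ 0.65000, so ∠R ≈ 49.46°.
Circumradius = r/(2 sin R) ≈ 2.6318.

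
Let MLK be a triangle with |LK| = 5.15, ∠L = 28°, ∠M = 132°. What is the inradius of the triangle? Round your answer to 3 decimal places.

0.532

The third angle is ∠K = 180° − ∠M − ∠L = 20.00°.
Law of sines: |KM| = |LK|·sin L/sin M ≈ 3.2534.
Law of sines: |ML| = |LK|·sin K/sin M ≈ 2.3702.
Area = ½·|LK|·|KM|·sin K ≈ 2.8653.
Semiperimeter s = (5.15+3.2534+2.3702)/2 = 5.3868.
Inradius = area/s = 2.8653/5.3868 ≈ 0.53191.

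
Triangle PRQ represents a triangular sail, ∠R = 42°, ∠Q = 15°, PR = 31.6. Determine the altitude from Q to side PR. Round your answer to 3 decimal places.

The third angle is ∠P = 180° − ∠R − ∠Q = 123.00°.
Law of sines: RQ = PR·sin P/sin Q ≈ 102.4.
Law of sines: QP = PR·sin R/sin Q ≈ 81.696.
Area = ½·PR·RQ·sin R ≈ 1082.6.
The altitude from Q has length 2·area/PR ≈ 68.516.

h_Q ≈ 68.516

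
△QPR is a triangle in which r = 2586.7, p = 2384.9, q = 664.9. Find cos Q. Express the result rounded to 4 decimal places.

0.9675

By the law of cosines, cos Q = (p² + r² − q²) / (2·p·r) ≈ 0.96747, so ∠Q ≈ 0.256 rad.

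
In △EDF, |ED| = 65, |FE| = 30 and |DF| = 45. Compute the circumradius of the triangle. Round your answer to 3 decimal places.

By the law of cosines, cos E = (|FE|² + |ED|² − |DF|²) / (2·|FE|·|ED|) ≈ 0.79487, so ∠E ≈ 37.36°.
Circumradius = |DF|/(2 sin E) ≈ 37.081.

37.081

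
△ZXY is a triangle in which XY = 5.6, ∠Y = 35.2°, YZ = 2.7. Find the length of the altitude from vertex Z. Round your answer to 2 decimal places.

1.56

By the law of cosines, ZX² = XY² + YZ² − 2·XY·YZ·cos Y = 13.94, so ZX ≈ 3.7336.
Area = ½·XY·YZ·sin Y ≈ 4.3578.
The altitude from Z has length 2·area/XY ≈ 1.5564.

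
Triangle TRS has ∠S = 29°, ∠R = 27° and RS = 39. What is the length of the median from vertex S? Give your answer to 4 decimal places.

The third angle is ∠T = 180° − ∠R − ∠S = 124.00°.
Law of sines: ST = RS·sin R/sin T ≈ 21.357.
Law of sines: TR = RS·sin S/sin T ≈ 22.807.
Median from S: ½√(2·RS² + 2·ST² − TR²) ≈ 29.301.

29.3005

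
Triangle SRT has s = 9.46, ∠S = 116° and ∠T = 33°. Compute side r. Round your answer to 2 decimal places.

The third angle is ∠R = 180° − ∠T − ∠S = 31.00°.
Law of sines: r = s·sin R/sin S ≈ 5.4209.

5.42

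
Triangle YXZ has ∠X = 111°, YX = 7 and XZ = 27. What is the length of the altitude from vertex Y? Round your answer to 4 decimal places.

By the law of cosines, ZY² = YX² + XZ² − 2·YX·XZ·cos X = 913.46, so ZY ≈ 30.224.
Area = ½·YX·XZ·sin X ≈ 88.223.
The altitude from Y has length 2·area/XZ ≈ 6.5351.

h_Y ≈ 6.5351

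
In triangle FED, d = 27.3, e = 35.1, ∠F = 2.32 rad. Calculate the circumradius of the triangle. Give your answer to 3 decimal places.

39.122

By the law of cosines, f² = e² + d² − 2·e·d·cos F = 3282.5, so f ≈ 57.293.
Area = ½·e·d·sin F ≈ 350.82.
Circumradius = f/(2 sin F) ≈ 39.122.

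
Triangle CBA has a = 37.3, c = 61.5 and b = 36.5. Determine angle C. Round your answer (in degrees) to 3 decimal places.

∠C ≈ 112.881°

By the law of cosines, cos C = (b² + a² − c²) / (2·b·a) ≈ -0.38882, so ∠C ≈ 112.88°.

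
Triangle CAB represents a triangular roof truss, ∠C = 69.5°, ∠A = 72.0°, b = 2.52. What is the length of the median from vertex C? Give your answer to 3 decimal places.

2.644

The third angle is ∠B = 180° − ∠C − ∠A = 38.50°.
Law of sines: c = b·sin C/sin B ≈ 3.7917.
Law of sines: a = b·sin A/sin B ≈ 3.85.
Median from C: ½√(2·a² + 2·b² − c²) ≈ 2.6442.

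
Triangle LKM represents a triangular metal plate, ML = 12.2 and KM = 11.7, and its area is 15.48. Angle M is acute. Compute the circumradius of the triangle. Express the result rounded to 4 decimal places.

From area = ½·KM·ML·sin M, we get sin M = 2·area/(KM·ML) ≈ 0.21690.
Taking the acute solution, ∠M ≈ 12.53°.
Law of cosines then gives LK ≈ 2.6544.
Circumradius = LK/(2 sin M) ≈ 6.1191.

6.1191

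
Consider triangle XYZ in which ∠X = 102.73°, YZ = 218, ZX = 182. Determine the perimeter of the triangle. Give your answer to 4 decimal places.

perimeter ≈ 486.4194

Law of sines: sin Y = ZX·sin X/YZ ≈ 0.81434.
Since YZ ≥ ZX, only the acute value applies: ∠Y ≈ 54.52°.
Then ∠Z = 180° − ∠X − ∠Y ≈ 22.75°.
Law of sines gives XY = YZ·sin Z/sin X ≈ 86.419.
Semiperimeter s = (218+182+86.419)/2 = 243.21.
Perimeter = 218 + 182 + 86.419 = 486.42.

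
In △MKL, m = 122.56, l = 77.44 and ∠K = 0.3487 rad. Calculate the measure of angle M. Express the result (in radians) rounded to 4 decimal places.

∠M ≈ 2.3043 rad

By the law of cosines, k² = l² + m² − 2·l·m·cos K = 3178.2, so k ≈ 56.376.
Law of cosines again: cos M = (k² + l² − m²)/(2·k·l) ≈ -0.66951, so ∠M ≈ 2.3043 rad.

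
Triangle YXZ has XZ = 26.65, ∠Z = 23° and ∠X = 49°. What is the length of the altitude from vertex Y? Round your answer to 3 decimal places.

The third angle is ∠Y = 180° − ∠X − ∠Z = 108.00°.
Law of sines: ZY = XZ·sin X/sin Y ≈ 21.148.
Law of sines: YX = XZ·sin Z/sin Y ≈ 10.949.
Area = ½·XZ·ZY·sin Z ≈ 110.11.
The altitude from Y has length 2·area/XZ ≈ 8.2632.

8.263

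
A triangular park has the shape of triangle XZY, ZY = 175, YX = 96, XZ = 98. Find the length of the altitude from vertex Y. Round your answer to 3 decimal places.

h_Y ≈ 74.756

Semiperimeter s = (175 + 96 + 98)/2 = 184.5.
Heron's formula: area = √(184.5·9.5·88.5·86.5) ≈ 3663.
The altitude from Y has length 2·area/XZ ≈ 74.756.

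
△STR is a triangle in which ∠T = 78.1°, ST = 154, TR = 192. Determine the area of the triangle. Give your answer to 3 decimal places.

14466.277

Area = ½·ST·TR·sin T ≈ 14466.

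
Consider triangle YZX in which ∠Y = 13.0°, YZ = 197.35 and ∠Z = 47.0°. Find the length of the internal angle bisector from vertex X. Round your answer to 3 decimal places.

The third angle is ∠X = 180° − ∠Y − ∠Z = 120.00°.
Law of sines: ZX = YZ·sin Y/sin X ≈ 51.262.
Law of sines: XY = YZ·sin Z/sin X ≈ 166.66.
The bisector from X has length 2·ZX·XY·cos(∠X/2)/(ZX+XY) ≈ 39.204.

t_X ≈ 39.204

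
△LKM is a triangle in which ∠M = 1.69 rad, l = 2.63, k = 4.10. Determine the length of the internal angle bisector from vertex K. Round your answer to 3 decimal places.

By the law of cosines, m² = l² + k² − 2·l·k·cos M = 26.292, so m ≈ 5.1275.
Law of cosines again: cos K = (m² + l² − k²)/(2·m·l) ≈ 0.60801, so ∠K ≈ 0.917 rad.
The bisector from K has length 2·m·l·cos(∠K/2)/(m+l) ≈ 3.1175.

t_K ≈ 3.117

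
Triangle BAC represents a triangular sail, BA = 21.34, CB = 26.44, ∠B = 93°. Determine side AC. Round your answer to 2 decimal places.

34.84

By the law of cosines, AC² = CB² + BA² − 2·CB·BA·cos B = 1213.5, so AC ≈ 34.836.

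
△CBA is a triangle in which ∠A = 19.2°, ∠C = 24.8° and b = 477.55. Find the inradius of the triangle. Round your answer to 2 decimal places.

45.65

The third angle is ∠B = 180° − ∠A − ∠C = 136.00°.
Law of sines: c = b·sin C/sin B ≈ 288.36.
Law of sines: a = b·sin A/sin B ≈ 226.08.
Area = ½·b·c·sin A ≈ 22643.
Semiperimeter s = (288.36+477.55+226.08)/2 = 495.99.
Inradius = area/s = 22643/495.99 ≈ 45.652.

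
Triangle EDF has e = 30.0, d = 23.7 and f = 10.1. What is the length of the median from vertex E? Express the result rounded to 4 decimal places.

Median from E: ½√(2·d² + 2·f² − e²) ≈ 10.337.

m_E ≈ 10.3368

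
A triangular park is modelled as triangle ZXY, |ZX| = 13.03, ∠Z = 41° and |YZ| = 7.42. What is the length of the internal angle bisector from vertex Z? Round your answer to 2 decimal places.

By the law of cosines, |XY|² = |YZ|² + |ZX|² − 2·|YZ|·|ZX|·cos Z = 78.903, so |XY| ≈ 8.8827.
The bisector from Z has length 2·|YZ|·|ZX|·cos(∠Z/2)/(|YZ|+|ZX|) ≈ 8.8567.

8.86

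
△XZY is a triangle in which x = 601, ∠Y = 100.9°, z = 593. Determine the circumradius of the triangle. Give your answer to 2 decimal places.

468.79

By the law of cosines, y² = x² + z² − 2·x·z·cos Y = 8.4763e+05, so y ≈ 920.67.
Area = ½·x·z·sin Y ≈ 1.7498e+05.
Circumradius = y/(2 sin Y) ≈ 468.79.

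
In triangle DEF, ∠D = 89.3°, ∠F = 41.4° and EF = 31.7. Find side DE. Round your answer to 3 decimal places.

20.965

The third angle is ∠E = 180° − ∠F − ∠D = 49.30°.
Law of sines: DE = EF·sin F/sin D ≈ 20.965.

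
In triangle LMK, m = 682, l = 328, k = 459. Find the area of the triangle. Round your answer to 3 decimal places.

area ≈ 65715.320

Semiperimeter s = (328 + 682 + 459)/2 = 734.5.
Heron's formula: area = √(734.5·406.5·52.5·275.5) ≈ 65715.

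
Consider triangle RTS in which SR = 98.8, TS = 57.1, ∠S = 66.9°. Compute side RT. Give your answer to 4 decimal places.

92.7099

By the law of cosines, RT² = TS² + SR² − 2·TS·SR·cos S = 8595.1, so RT ≈ 92.71.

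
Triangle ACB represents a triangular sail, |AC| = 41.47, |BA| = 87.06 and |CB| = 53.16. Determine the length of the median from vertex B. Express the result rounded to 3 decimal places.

Median from B: ½√(2·|CB|² + 2·|BA|² − |AC|²) ≈ 69.085.

69.085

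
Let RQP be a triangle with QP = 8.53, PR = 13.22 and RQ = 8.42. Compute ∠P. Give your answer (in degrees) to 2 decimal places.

38.45

By the law of cosines, cos P = (QP² + PR² − RQ²) / (2·QP·PR) ≈ 0.78318, so ∠P ≈ 38.45°.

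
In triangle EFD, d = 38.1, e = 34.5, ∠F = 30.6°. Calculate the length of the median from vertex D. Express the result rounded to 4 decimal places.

By the law of cosines, f² = d² + e² − 2·d·e·cos F = 379.06, so f ≈ 19.469.
Median from D: ½√(2·e² + 2·f² − d²) ≈ 20.537.

m_D ≈ 20.5366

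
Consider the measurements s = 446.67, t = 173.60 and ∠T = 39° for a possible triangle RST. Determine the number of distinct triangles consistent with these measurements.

0

s·sin T = 446.67·sin(39°) ≈ 281.1.
Since t = 173.60 < 281.1 = s sin T, no triangle exists.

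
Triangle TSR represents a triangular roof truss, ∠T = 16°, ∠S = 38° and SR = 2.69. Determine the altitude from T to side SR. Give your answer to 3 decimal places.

h_T ≈ 4.861

The third angle is ∠R = 180° − ∠T − ∠S = 126.00°.
Law of sines: RT = SR·sin S/sin T ≈ 6.0084.
Law of sines: TS = SR·sin R/sin T ≈ 7.8954.
Area = ½·SR·RT·sin R ≈ 6.5379.
The altitude from T has length 2·area/SR ≈ 4.8609.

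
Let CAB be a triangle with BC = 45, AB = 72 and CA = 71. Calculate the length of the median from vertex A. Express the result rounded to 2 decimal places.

67.87

Median from A: ½√(2·CA² + 2·AB² − BC²) ≈ 67.869.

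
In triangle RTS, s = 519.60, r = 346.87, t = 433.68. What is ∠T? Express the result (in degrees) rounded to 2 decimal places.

∠T ≈ 55.87°

By the law of cosines, cos T = (s² + r² − t²) / (2·s·r) ≈ 0.56101, so ∠T ≈ 55.87°.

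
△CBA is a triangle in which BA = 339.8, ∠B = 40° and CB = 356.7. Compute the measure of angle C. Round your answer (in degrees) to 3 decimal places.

By the law of cosines, AC² = CB² + BA² − 2·CB·BA·cos B = 57000, so AC ≈ 238.75.
Law of cosines again: cos C = (AC² + CB² − BA²)/(2·AC·CB) ≈ 0.40377, so ∠C ≈ 66.19°.

66.186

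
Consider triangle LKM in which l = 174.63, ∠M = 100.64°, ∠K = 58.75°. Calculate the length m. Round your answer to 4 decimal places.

487.5713

The third angle is ∠L = 180° − ∠K − ∠M = 20.61°.
Law of sines: m = l·sin M/sin L ≈ 487.57.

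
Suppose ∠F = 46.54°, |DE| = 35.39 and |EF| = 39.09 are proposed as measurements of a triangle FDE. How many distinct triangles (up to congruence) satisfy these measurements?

2

|EF|·sin F = 39.09·sin(46.54°) ≈ 28.37.
Since |EF| sin F < |DE| < |EF| (28.37 < 35.39 < 39.09), two triangles exist.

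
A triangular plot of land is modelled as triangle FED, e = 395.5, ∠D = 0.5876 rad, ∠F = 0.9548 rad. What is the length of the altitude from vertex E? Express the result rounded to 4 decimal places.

179.0248

The third angle is ∠E = π − ∠D − ∠F = 1.5992 rad.
Law of sines: f = e·sin F/sin E ≈ 322.94.
Law of sines: d = e·sin D/sin E ≈ 219.34.
Area = ½·e·f·sin D ≈ 35402.
The altitude from E has length 2·area/e ≈ 179.02.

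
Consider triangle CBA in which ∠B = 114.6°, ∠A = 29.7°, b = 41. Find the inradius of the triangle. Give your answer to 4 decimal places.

r ≈ 5.9620

The third angle is ∠C = 180° − ∠B − ∠A = 35.70°.
Law of sines: c = b·sin C/sin B ≈ 26.314.
Law of sines: a = b·sin A/sin B ≈ 22.342.
Area = ½·b·c·sin A ≈ 267.26.
Semiperimeter s = (26.314+41+22.342)/2 = 44.828.
Inradius = area/s = 267.26/44.828 ≈ 5.962.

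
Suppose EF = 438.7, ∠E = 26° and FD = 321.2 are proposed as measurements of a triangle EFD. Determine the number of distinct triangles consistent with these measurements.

2

EF·sin E = 438.7·sin(26°) ≈ 192.3.
Since EF sin E < FD < EF (192.3 < 321.2 < 438.7), two triangles exist.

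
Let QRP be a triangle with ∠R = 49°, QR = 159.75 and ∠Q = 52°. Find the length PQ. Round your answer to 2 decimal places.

122.82

The third angle is ∠P = 180° − ∠Q − ∠R = 79.00°.
Law of sines: PQ = QR·sin R/sin P ≈ 122.82.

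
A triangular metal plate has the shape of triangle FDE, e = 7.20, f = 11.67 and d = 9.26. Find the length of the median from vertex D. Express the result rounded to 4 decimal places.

m_D ≈ 8.5192

Median from D: ½√(2·e² + 2·f² − d²) ≈ 8.5192.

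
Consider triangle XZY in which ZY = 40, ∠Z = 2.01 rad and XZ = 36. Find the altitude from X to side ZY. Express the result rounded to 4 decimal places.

32.5833

By the law of cosines, YX² = XZ² + ZY² − 2·XZ·ZY·cos Z = 4120.6, so YX ≈ 64.192.
Area = ½·XZ·ZY·sin Z ≈ 651.67.
The altitude from X has length 2·area/ZY ≈ 32.583.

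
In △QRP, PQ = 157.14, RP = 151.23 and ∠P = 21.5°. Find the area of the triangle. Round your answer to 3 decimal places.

Area = ½·RP·PQ·sin P ≈ 4354.8.

4354.819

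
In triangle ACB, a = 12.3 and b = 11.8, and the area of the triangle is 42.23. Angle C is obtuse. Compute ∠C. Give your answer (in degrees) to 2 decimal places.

From area = ½·b·a·sin C, we get sin C = 2·area/(b·a) ≈ 0.58192.
Taking the obtuse solution, ∠C ≈ 144.41°.

∠C ≈ 144.41°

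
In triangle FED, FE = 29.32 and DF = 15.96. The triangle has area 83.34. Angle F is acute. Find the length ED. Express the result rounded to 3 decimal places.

From area = ½·DF·FE·sin F, we get sin F = 2·area/(DF·FE) ≈ 0.35619.
Taking the acute solution, ∠F ≈ 20.87°.
Law of cosines then gives ED ≈ 15.488.

15.488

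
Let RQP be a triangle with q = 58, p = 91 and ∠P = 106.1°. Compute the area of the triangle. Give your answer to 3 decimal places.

Law of sines: sin Q = q·sin P/p ≈ 0.61236.
Since p ≥ q, only the acute value applies: ∠Q ≈ 37.76°.
Then ∠R = 180° − ∠P − ∠Q ≈ 36.14°.
Law of sines gives r = p·sin R/sin P ≈ 55.858.
Area = ½·p·q·sin R ≈ 1556.4.

area ≈ 1556.352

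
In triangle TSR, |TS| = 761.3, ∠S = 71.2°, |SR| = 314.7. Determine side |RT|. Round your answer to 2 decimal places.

724.01

By the law of cosines, |RT|² = |TS|² + |SR|² − 2·|TS|·|SR|·cos S = 5.242e+05, so |RT| ≈ 724.01.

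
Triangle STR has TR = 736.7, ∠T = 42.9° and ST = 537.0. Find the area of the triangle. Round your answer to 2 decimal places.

Area = ½·ST·TR·sin T ≈ 1.3465e+05.

area ≈ 134649.28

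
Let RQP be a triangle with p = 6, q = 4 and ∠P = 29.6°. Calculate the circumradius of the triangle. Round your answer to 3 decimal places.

6.074

Law of sines: sin Q = q·sin P/p ≈ 0.32929.
Since p ≥ q, only the acute value applies: ∠Q ≈ 19.23°.
Then ∠R = 180° − ∠P − ∠Q ≈ 131.17°.
Law of sines gives r = p·sin R/sin P ≈ 9.1433.
Circumradius = p/(2 sin P) ≈ 6.0736.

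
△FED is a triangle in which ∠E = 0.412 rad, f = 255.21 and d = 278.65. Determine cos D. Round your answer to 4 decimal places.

cos D ≈ -0.0011

By the law of cosines, e² = d² + f² − 2·d·f·cos E = 12451, so e ≈ 111.58.
Law of cosines again: cos D = (f² + e² − d²)/(2·f·e) ≈ -0.00110, so ∠D ≈ 1.572 rad.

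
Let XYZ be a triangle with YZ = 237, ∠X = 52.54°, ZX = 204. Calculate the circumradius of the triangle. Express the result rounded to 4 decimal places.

R ≈ 149.2860

Law of sines: sin Y = ZX·sin X/YZ ≈ 0.68325.
Since YZ ≥ ZX, only the acute value applies: ∠Y ≈ 43.10°.
Then ∠Z = 180° − ∠X − ∠Y ≈ 84.36°.
Law of sines gives XY = YZ·sin Z/sin X ≈ 297.13.
Circumradius = YZ/(2 sin X) ≈ 149.29.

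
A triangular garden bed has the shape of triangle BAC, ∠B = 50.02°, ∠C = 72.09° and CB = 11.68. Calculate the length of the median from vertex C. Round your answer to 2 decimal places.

The third angle is ∠A = 180° − ∠C − ∠B = 57.89°.
Law of sines: AC = CB·sin B/sin A ≈ 10.566.
Law of sines: BA = CB·sin C/sin A ≈ 13.121.
Median from C: ½√(2·AC² + 2·CB² − BA²) ≈ 8.9997.

m_C ≈ 9.00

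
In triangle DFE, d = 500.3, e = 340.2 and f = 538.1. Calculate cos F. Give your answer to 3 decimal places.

By the law of cosines, cos F = (e² + d² − f²) / (2·e·d) ≈ 0.22469, so ∠F ≈ 1.344 rad.

cos F ≈ 0.225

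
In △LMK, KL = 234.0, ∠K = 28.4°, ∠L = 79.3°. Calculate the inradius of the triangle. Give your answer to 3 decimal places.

The third angle is ∠M = 180° − ∠K − ∠L = 72.30°.
Law of sines: MK = KL·sin L/sin M ≈ 241.36.
Law of sines: LM = KL·sin K/sin M ≈ 116.83.
Area = ½·KL·MK·sin K ≈ 13431.
Semiperimeter s = (241.36+234+116.83)/2 = 296.09.
Inradius = area/s = 13431/296.09 ≈ 45.361.

r ≈ 45.361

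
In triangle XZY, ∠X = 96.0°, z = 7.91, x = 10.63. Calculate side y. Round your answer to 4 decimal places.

6.3225

Law of sines: sin Z = z·sin X/x ≈ 0.74004.
Since x ≥ z, only the acute value applies: ∠Z ≈ 47.74°.
Then ∠Y = 180° − ∠X − ∠Z ≈ 36.26°.
Law of sines gives y = x·sin Y/sin X ≈ 6.3225.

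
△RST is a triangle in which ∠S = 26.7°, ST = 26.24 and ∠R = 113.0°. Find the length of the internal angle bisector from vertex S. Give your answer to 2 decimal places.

The third angle is ∠T = 180° − ∠R − ∠S = 40.30°.
Law of sines: TR = ST·sin S/sin R ≈ 12.808.
Law of sines: RS = ST·sin T/sin R ≈ 18.437.
The bisector from S has length 2·RS·ST·cos(∠S/2)/(RS+ST) ≈ 21.072.

t_S ≈ 21.07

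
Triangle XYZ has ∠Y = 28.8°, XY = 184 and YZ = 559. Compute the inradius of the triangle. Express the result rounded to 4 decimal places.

By the law of cosines, ZX² = XY² + YZ² − 2·XY·YZ·cos Y = 1.6607e+05, so ZX ≈ 407.52.
Area = ½·XY·YZ·sin Y ≈ 24776.
Semiperimeter s = (559+407.52+184)/2 = 575.26.
Inradius = area/s = 24776/575.26 ≈ 43.069.

r ≈ 43.0687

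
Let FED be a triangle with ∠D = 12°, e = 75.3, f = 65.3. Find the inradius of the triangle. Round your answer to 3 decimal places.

6.456

By the law of cosines, d² = f² + e² − 2·f·e·cos D = 314.9, so d ≈ 17.745.
Area = ½·f·e·sin D ≈ 511.16.
Semiperimeter s = (65.3+75.3+17.745)/2 = 79.173.
Inradius = area/s = 511.16/79.173 ≈ 6.4563.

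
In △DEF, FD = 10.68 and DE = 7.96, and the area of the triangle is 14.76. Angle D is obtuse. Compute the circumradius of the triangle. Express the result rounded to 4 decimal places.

R ≈ 26.4283

From area = ½·FD·DE·sin D, we get sin D = 2·area/(FD·DE) ≈ 0.34724.
Taking the obtuse solution, ∠D ≈ 159.68°.
Law of cosines then gives EF ≈ 18.354.
Circumradius = EF/(2 sin D) ≈ 26.428.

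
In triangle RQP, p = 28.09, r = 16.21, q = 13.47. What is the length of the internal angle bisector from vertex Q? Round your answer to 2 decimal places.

t_Q ≈ 20.33

By the law of cosines, cos Q = (p² + r² − q²) / (2·p·r) ≈ 0.95574, so ∠Q ≈ 17.11°.
The bisector from Q has length 2·p·r·cos(∠Q/2)/(p+r) ≈ 20.328.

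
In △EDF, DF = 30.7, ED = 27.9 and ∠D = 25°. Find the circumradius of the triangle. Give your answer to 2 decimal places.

15.35

By the law of cosines, FE² = ED² + DF² − 2·ED·DF·cos D = 168.34, so FE ≈ 12.975.
Area = ½·ED·DF·sin D ≈ 180.99.
Circumradius = FE/(2 sin D) ≈ 15.35.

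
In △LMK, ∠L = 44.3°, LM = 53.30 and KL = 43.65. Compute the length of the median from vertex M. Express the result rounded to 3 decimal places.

m_M ≈ 40.646

By the law of cosines, MK² = KL² + LM² − 2·KL·LM·cos L = 1416, so MK ≈ 37.63.
Median from M: ½√(2·LM² + 2·MK² − KL²) ≈ 40.646.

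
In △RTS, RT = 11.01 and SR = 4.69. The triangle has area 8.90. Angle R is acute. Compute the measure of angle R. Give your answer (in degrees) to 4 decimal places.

From area = ½·SR·RT·sin R, we get sin R = 2·area/(SR·RT) ≈ 0.34471.
Taking the acute solution, ∠R ≈ 20.16°.

20.1644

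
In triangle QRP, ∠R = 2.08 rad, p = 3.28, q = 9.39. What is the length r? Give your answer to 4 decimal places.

11.3560

By the law of cosines, r² = p² + q² − 2·p·q·cos R = 128.96, so r ≈ 11.356.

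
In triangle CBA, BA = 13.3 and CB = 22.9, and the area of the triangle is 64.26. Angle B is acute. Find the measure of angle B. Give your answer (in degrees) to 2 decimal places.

From area = ½·CB·BA·sin B, we get sin B = 2·area/(CB·BA) ≈ 0.42197.
Taking the acute solution, ∠B ≈ 24.96°.

∠B ≈ 24.96°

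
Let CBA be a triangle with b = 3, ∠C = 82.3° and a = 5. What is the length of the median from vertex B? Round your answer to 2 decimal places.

5.02

By the law of cosines, c² = b² + a² − 2·b·a·cos C = 29.98, so c ≈ 5.4754.
Median from B: ½√(2·a² + 2·c² − b²) ≈ 5.024.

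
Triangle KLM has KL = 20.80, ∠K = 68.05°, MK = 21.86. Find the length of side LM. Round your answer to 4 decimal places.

By the law of cosines, LM² = MK² + KL² − 2·MK·KL·cos K = 570.58, so LM ≈ 23.887.

23.8868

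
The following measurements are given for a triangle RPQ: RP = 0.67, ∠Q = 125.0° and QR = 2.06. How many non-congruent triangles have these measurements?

QR·sin Q = 2.06·sin(125.0°) ≈ 1.687.
Since ∠Q is not acute, a triangle exists only if RP > QR; here RP ≤ QR, so there is no triangle.

0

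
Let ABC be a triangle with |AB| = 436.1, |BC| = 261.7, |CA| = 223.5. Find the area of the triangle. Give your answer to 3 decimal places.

Semiperimeter s = (261.7 + 223.5 + 436.1)/2 = 460.65.
Heron's formula: area = √(460.65·198.95·237.15·24.55) ≈ 23099.

23099.087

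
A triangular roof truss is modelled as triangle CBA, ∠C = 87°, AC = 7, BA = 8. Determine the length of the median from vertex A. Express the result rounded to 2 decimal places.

Law of sines: sin B = AC·sin C/BA ≈ 0.87380.
Since BA ≥ AC, only the acute value applies: ∠B ≈ 60.90°.
Then ∠A = 180° − ∠C − ∠B ≈ 32.10°.
Law of sines gives CB = BA·sin A/sin C ≈ 4.2566.
Median from A: ½√(2·BA² + 2·AC² − CB²) ≈ 7.209.

7.21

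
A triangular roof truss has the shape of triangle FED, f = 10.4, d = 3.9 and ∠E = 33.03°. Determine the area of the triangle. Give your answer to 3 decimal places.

11.054

Area = ½·d·f·sin E ≈ 11.054.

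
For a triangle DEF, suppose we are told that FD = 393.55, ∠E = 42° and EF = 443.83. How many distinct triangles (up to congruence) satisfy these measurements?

EF·sin E = 443.83·sin(42°) ≈ 297.
Since EF sin E < FD < EF (297 < 393.55 < 443.83), two triangles exist.

2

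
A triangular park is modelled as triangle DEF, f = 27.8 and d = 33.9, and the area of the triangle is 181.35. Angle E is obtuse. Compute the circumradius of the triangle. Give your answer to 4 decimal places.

From area = ½·f·d·sin E, we get sin E = 2·area/(f·d) ≈ 0.38486.
Taking the obtuse solution, ∠E ≈ 157.36°.
Law of cosines then gives e ≈ 60.512.
Circumradius = e/(2 sin E) ≈ 78.616.

78.6156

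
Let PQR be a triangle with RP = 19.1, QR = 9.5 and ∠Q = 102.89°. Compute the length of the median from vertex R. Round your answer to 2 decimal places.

Law of sines: sin P = QR·sin Q/RP ≈ 0.48485.
Since RP ≥ QR, only the acute value applies: ∠P ≈ 29.00°.
Then ∠R = 180° − ∠Q − ∠P ≈ 48.11°.
Law of sines gives PQ = RP·sin R/sin Q ≈ 14.586.
Median from R: ½√(2·QR² + 2·RP² − PQ²) ≈ 13.204.

m_R ≈ 13.20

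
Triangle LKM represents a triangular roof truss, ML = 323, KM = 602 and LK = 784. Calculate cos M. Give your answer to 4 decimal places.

By the law of cosines, cos M = (KM² + ML² − LK²) / (2·KM·ML) ≈ -0.38037, so ∠M ≈ 112.36°.

-0.3804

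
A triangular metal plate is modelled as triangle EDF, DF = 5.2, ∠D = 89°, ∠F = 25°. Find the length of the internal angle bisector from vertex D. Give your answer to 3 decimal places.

t_D ≈ 2.346

The third angle is ∠E = 180° − ∠D − ∠F = 66.00°.
Law of sines: FE = DF·sin D/sin E ≈ 5.6912.
Law of sines: ED = DF·sin F/sin E ≈ 2.4056.
The bisector from D has length 2·ED·DF·cos(∠D/2)/(ED+DF) ≈ 2.3462.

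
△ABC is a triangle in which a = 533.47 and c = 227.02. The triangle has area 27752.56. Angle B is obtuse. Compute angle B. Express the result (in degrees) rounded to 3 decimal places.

From area = ½·c·a·sin B, we get sin B = 2·area/(c·a) ≈ 0.45831.
Taking the obtuse solution, ∠B ≈ 152.72°.

152.722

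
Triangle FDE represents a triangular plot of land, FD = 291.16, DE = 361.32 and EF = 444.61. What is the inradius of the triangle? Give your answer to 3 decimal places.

r ≈ 95.554

Semiperimeter s = (361.32 + 444.61 + 291.16)/2 = 548.55.
Heron's formula: area = √(548.55·187.23·103.94·257.39) ≈ 52416.
Inradius = area/s = 52416/548.55 ≈ 95.554.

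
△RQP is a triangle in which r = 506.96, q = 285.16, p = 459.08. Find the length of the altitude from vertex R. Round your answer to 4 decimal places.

255.9020

Semiperimeter s = (506.96 + 285.16 + 459.08)/2 = 625.6.
Heron's formula: area = √(625.6·118.64·340.44·166.52) ≈ 64866.
The altitude from R has length 2·area/r ≈ 255.9.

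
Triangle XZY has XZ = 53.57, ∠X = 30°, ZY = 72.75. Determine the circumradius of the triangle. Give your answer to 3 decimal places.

Law of sines: sin Y = XZ·sin X/ZY ≈ 0.36818.
Since ZY ≥ XZ, only the acute value applies: ∠Y ≈ 21.60°.
Then ∠Z = 180° − ∠X − ∠Y ≈ 128.40°.
Law of sines gives YX = ZY·sin Z/sin X ≈ 114.03.
Circumradius = ZY/(2 sin X) ≈ 72.75.

R ≈ 72.750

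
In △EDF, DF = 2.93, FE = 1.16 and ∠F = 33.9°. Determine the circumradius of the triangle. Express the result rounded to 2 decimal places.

R ≈ 1.86

By the law of cosines, ED² = DF² + FE² − 2·DF·FE·cos F = 4.2884, so ED ≈ 2.0708.
Area = ½·DF·FE·sin F ≈ 0.94783.
Circumradius = ED/(2 sin F) ≈ 1.8564.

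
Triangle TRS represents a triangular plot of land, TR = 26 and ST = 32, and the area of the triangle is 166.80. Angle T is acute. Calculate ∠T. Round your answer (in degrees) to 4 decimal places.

23.6383

From area = ½·ST·TR·sin T, we get sin T = 2·area/(ST·TR) ≈ 0.40096.
Taking the acute solution, ∠T ≈ 23.64°.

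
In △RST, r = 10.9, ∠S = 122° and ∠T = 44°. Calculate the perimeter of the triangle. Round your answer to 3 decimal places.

80.408

The third angle is ∠R = 180° − ∠S − ∠T = 14.00°.
Law of sines: s = r·sin S/sin R ≈ 38.21.
Law of sines: t = r·sin T/sin R ≈ 31.298.
Semiperimeter p = (10.9+38.21+31.298)/2 = 40.204.
Perimeter = 10.9 + 38.21 + 31.298 = 80.408.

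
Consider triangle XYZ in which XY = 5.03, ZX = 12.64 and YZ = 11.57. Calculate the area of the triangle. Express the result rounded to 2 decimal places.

Semiperimeter s = (11.57 + 12.64 + 5.03)/2 = 14.62.
Heron's formula: area = √(14.62·3.05·1.98·9.59) ≈ 29.098.

area ≈ 29.10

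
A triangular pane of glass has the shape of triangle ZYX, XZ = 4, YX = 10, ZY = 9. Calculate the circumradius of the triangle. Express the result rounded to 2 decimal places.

5.00

By the law of cosines, cos Z = (XZ² + ZY² − YX²) / (2·XZ·ZY) ≈ -0.04167, so ∠Z ≈ 1.612 rad.
Circumradius = YX/(2 sin Z) ≈ 5.0043.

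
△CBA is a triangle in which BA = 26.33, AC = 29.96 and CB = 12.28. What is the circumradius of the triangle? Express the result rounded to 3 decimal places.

By the law of cosines, cos C = (AC² + CB² − BA²) / (2·AC·CB) ≈ 0.48263, so ∠C ≈ 61.14°.
Circumradius = BA/(2 sin C) ≈ 15.032.

15.032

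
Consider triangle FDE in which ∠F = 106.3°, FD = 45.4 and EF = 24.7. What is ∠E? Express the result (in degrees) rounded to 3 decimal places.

∠E ≈ 49.329°

By the law of cosines, DE² = EF² + FD² − 2·EF·FD·cos F = 3300.7, so DE ≈ 57.452.
Law of cosines again: cos E = (DE² + EF² − FD²)/(2·DE·EF) ≈ 0.65172, so ∠E ≈ 49.33°.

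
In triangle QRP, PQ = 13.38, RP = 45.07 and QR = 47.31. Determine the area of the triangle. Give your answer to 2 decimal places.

area ≈ 301.44

Semiperimeter s = (45.07 + 13.38 + 47.31)/2 = 52.88.
Heron's formula: area = √(52.88·7.81·39.5·5.57) ≈ 301.44.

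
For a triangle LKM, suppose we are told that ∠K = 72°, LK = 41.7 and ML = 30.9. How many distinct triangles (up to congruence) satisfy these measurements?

LK·sin K = 41.7·sin(72°) ≈ 39.66.
Since ML = 30.9 < 39.66 = LK sin K, no triangle exists.

0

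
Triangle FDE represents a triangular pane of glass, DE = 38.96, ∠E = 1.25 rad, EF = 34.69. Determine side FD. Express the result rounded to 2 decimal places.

43.23

By the law of cosines, FD² = DE² + EF² − 2·DE·EF·cos E = 1868.9, so FD ≈ 43.231.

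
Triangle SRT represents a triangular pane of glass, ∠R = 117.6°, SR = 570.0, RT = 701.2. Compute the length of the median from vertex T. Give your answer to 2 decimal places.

By the law of cosines, TS² = SR² + RT² − 2·SR·RT·cos R = 1.1869e+06, so TS ≈ 1089.5.
Median from T: ½√(2·RT² + 2·TS² − SR²) ≈ 870.68.

m_T ≈ 870.68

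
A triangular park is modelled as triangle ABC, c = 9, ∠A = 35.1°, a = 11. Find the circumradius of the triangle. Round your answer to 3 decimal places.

R ≈ 9.565

Law of sines: sin C = c·sin A/a ≈ 0.47046.
Since a ≥ c, only the acute value applies: ∠C ≈ 28.06°.
Then ∠B = 180° − ∠A − ∠C ≈ 116.84°.
Law of sines gives b = a·sin B/sin A ≈ 17.07.
Circumradius = a/(2 sin A) ≈ 9.5651.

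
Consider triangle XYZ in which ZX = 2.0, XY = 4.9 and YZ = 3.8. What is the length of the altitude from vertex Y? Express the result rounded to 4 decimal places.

h_Y ≈ 3.5357

Semiperimeter s = (3.8 + 2 + 4.9)/2 = 5.35.
Heron's formula: area = √(5.35·1.55·3.35·0.45) ≈ 3.5357.
The altitude from Y has length 2·area/ZX ≈ 3.5357.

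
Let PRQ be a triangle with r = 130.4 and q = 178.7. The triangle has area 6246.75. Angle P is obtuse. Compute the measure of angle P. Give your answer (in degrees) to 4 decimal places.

From area = ½·r·q·sin P, we get sin P = 2·area/(r·q) ≈ 0.53614.
Taking the obtuse solution, ∠P ≈ 147.58°.

147.5784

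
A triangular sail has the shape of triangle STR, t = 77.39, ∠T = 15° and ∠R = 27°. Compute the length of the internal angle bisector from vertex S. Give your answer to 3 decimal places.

The third angle is ∠S = 180° − ∠T − ∠R = 138.00°.
Law of sines: s = t·sin S/sin T ≈ 200.08.
Law of sines: r = t·sin R/sin T ≈ 135.75.
The bisector from S has length 2·t·r·cos(∠S/2)/(t+r) ≈ 35.328.

t_S ≈ 35.328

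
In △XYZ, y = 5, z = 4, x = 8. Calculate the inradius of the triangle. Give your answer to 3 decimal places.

0.963

Semiperimeter s = (8 + 5 + 4)/2 = 8.5.
Heron's formula: area = √(8.5·0.5·3.5·4.5) ≈ 8.1815.
Inradius = area/s = 8.1815/8.5 ≈ 0.96253.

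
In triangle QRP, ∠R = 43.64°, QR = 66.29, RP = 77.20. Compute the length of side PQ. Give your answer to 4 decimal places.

By the law of cosines, PQ² = QR² + RP² − 2·QR·RP·cos R = 2947.1, so PQ ≈ 54.287.

54.2873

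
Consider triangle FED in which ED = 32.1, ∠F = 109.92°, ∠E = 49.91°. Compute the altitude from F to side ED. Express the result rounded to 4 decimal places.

h_F ≈ 9.0065

The third angle is ∠D = 180° − ∠F − ∠E = 20.17°.
Law of sines: DF = ED·sin E/sin F ≈ 26.12.
Law of sines: FE = ED·sin D/sin F ≈ 11.773.
Area = ½·ED·DF·sin D ≈ 144.55.
The altitude from F has length 2·area/ED ≈ 9.0065.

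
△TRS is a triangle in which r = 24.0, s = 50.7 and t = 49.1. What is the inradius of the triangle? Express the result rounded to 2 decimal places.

Semiperimeter p = (49.1 + 24 + 50.7)/2 = 61.9.
Heron's formula: area = √(61.9·12.8·37.9·11.2) ≈ 579.93.
Inradius = area/p = 579.93/61.9 ≈ 9.3689.

9.37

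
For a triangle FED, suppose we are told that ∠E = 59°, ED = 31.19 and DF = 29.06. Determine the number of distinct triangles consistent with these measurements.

ED·sin E = 31.19·sin(59°) ≈ 26.74.
Since ED sin E < DF < ED (26.74 < 29.06 < 31.19), two triangles exist.

2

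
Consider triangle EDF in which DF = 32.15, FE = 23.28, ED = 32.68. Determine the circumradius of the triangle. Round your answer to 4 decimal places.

17.3691

By the law of cosines, cos E = (FE² + ED² − DF²) / (2·FE·ED) ≈ 0.37876, so ∠E ≈ 67.74°.
Circumradius = DF/(2 sin E) ≈ 17.369.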